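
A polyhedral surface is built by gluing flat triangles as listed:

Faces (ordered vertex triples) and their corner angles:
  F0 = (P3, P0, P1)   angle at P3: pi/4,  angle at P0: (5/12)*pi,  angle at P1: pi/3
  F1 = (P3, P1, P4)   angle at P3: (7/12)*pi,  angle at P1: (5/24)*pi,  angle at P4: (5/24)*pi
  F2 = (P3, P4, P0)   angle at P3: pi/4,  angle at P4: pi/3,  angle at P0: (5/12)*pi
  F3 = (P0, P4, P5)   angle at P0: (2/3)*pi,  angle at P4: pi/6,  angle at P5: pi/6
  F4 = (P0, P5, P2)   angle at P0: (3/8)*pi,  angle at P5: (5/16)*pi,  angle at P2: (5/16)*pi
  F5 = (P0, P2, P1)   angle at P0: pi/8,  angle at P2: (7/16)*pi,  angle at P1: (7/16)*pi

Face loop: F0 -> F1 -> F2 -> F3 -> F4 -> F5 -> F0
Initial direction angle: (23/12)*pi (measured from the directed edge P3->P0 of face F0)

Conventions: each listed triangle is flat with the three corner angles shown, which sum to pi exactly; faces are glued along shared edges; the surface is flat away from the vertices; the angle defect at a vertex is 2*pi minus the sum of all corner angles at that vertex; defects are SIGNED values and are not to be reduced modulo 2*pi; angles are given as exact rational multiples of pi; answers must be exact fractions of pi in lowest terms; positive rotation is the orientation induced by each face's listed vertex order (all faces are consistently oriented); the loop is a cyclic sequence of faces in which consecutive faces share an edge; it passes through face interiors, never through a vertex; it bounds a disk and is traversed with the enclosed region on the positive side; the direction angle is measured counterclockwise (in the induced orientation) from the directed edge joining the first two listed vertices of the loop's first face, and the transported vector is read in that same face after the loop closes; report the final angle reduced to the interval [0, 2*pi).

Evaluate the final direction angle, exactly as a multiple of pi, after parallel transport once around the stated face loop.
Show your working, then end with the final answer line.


enclosed vertex P0: corner angles sum to 2*pi, defect = 2*pi - 2*pi = 0
enclosed vertex P3: corner angles sum to (13/12)*pi, defect = 2*pi - (13/12)*pi = (11/12)*pi
the rotation equals the total enclosed defect, so the final angle is initial + defects (mod 2*pi)
final angle = (23/12)*pi + (11/12)*pi = (5/6)*pi (mod 2*pi)

Answer: final direction angle = (5/6)*pi


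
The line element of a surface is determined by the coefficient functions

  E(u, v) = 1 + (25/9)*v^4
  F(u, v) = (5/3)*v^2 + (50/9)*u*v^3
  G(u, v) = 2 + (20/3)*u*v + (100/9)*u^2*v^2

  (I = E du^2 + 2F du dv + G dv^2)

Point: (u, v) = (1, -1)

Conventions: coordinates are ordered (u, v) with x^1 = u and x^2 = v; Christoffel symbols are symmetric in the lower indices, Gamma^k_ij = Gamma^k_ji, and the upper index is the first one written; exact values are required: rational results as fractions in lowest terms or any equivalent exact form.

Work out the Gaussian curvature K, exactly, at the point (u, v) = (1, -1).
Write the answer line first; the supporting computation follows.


Answer: K = -900/6889

E = 34/9, F = -35/9, G = 58/9, EG - F^2 = 83/9 at the point
E_u = 0, E_v = -100/9, F_u = -50/9, F_v = 40/3, G_u = 140/9, G_v = -140/9
E_vv = 100/3, F_uv = 50/3, G_uu = 200/9
By Brioschi, K is (det M1 - det M2) divided by (EG - F^2) squared.
M1 = [[-E_vv/2 + F_uv - G_uu/2, E_u/2, F_u - E_v/2], [F_v - G_u/2, E, F], [G_v/2, F, G]] = [[-100/9, 0, 0], [50/9, 34/9, -35/9], [-70/9, -35/9, 58/9]]; det M1 = -8300/81
M2 = [[0, E_v/2, G_u/2], [E_v/2, E, F], [G_u/2, F, G]] = [[0, -50/9, 70/9], [-50/9, 34/9, -35/9], [70/9, -35/9, 58/9]]; det M2 = -7400/81
det M1 - det M2 = -100/9; K = -100/9 / (83/9)^2 = -900/6889


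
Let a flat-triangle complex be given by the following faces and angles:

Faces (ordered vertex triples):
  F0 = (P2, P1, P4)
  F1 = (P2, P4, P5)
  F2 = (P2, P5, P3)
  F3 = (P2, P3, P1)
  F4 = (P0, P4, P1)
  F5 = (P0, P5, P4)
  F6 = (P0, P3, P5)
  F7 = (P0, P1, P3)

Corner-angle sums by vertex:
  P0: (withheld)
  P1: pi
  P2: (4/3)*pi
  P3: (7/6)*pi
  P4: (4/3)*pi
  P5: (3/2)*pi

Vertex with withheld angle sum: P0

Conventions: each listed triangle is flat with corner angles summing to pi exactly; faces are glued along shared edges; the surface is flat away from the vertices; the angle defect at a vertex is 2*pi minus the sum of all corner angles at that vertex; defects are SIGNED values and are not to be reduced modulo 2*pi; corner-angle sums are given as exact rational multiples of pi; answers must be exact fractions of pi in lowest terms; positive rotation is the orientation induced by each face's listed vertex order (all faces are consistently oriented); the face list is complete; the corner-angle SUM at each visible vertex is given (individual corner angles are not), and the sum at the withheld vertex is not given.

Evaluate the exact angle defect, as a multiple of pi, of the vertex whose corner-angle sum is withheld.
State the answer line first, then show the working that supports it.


Answer: defect(P0) = pi/3

V = 6, E = 12, F = 8; chi = V - E + F = 2
Gauss-Bonnet: total defect = 2*pi*chi = 4*pi; visible defects sum to (11/3)*pi


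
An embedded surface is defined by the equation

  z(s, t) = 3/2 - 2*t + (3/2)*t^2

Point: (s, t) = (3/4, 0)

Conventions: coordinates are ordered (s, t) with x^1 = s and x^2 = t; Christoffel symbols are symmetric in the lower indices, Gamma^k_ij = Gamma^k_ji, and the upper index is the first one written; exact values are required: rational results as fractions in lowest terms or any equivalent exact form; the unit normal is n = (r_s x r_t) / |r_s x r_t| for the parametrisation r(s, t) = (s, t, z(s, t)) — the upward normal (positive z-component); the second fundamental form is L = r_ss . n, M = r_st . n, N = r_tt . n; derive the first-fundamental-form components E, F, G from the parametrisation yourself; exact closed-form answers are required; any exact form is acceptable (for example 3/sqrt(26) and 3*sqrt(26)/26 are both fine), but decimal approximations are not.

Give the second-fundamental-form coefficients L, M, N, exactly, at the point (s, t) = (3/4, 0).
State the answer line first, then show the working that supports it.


Answer: L = 0, M = 0, N = 3*sqrt(5)/5

z_s = 0, z_t = -2, z_ss = 0, z_st = 0, z_tt = 3
E = 1, F = 0, G = 5; answer radicand W^2 = 5
unnormalised second-form numerators: l = 0, m = 0, n = 3; L = l/sqrt(5), and similarly M = m/sqrt(W^2), N = n/sqrt(W^2)


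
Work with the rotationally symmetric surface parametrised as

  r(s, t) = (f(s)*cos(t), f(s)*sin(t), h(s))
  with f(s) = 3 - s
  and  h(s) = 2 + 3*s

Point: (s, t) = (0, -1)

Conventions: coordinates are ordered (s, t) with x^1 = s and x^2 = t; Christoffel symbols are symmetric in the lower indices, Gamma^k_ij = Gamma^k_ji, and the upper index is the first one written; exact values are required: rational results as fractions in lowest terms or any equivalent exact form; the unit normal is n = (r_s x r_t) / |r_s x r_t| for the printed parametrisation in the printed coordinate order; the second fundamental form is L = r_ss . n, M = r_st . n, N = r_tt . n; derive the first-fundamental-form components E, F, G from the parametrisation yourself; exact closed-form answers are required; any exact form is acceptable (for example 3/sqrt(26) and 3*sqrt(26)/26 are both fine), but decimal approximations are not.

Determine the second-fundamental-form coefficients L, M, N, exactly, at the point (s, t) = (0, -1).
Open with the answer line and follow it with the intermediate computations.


Answer: L = 0, M = 0, N = 9*sqrt(10)/10

f = 3, f' = -1, f'' = 0, h' = 3, h'' = 0
E = 10, F = 0, G = 9; answer radicand W^2 = 10
unnormalised second-form numerators: l = 0, m = 0, n = 9; L = l/sqrt(10), and similarly M = m/sqrt(W^2), N = n/sqrt(W^2)


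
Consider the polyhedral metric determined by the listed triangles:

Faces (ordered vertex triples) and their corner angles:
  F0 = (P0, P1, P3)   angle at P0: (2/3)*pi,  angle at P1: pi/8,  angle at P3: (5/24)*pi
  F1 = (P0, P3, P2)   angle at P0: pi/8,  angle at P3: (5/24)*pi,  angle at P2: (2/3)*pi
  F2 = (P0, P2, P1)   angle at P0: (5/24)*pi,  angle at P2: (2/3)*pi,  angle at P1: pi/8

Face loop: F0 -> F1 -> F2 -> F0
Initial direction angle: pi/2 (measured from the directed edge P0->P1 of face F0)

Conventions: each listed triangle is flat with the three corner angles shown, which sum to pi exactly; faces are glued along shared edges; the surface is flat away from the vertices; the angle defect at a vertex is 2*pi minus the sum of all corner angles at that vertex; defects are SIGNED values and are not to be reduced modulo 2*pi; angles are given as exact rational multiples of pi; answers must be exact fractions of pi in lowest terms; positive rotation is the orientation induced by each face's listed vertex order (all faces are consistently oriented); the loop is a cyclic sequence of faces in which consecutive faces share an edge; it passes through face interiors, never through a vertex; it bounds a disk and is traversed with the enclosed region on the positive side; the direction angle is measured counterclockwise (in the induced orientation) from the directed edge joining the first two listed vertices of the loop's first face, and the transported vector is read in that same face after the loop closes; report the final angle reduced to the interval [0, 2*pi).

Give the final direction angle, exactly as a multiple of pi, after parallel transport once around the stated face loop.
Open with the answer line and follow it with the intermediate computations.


Answer: final direction angle = (3/2)*pi

enclosed vertex P0: corner angles sum to pi, defect = 2*pi - pi = pi
transport around the loop rotates by the sum of enclosed defects; add to the initial angle mod 2*pi
final angle = pi/2 + pi = (3/2)*pi (mod 2*pi)


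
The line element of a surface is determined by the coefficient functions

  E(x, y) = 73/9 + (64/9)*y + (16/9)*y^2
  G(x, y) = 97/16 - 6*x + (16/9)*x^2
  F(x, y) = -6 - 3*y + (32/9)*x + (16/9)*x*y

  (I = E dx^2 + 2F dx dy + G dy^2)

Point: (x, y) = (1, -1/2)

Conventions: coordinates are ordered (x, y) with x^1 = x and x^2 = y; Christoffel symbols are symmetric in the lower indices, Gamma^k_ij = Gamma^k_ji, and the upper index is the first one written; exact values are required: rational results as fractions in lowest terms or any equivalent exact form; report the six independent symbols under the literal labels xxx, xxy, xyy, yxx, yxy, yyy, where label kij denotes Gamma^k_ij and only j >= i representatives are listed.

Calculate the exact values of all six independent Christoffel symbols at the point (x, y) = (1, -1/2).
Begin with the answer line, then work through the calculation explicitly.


Answer: Gamma_xxx = 0, Gamma_xxy = 384/841, Gamma_xyy = 0, Gamma_yxx = 0, Gamma_yxy = -176/841, Gamma_yyy = 0

E = 5, F = -11/6, G = 265/144 at the point
E_x = 0, E_y = 16/3, F_x = 8/3, F_y = -11/9, G_x = -22/9, G_y = 0
EG - F^2 = 841/144;  g^inv = (144/841) * [[265/144, 11/6], [11/6, 5]]
first-kind symbols [ij,l] = (1/2)(d_i g_jl + d_j g_il - d_l g_ij): [xx,x] = E_x/2 = 0, [xx,y] = F_x - E_y/2 = 0, [xy,x] = E_y/2 = 8/3, [xy,y] = G_x/2 = -11/9, [yy,x] = F_y - G_x/2 = 0, [yy,y] = G_y/2 = 0
Gamma^x_ij = (G*[ij,x] - F*[ij,y])/(EG - F^2), Gamma^y_ij = (E*[ij,y] - F*[ij,x])/(EG - F^2)


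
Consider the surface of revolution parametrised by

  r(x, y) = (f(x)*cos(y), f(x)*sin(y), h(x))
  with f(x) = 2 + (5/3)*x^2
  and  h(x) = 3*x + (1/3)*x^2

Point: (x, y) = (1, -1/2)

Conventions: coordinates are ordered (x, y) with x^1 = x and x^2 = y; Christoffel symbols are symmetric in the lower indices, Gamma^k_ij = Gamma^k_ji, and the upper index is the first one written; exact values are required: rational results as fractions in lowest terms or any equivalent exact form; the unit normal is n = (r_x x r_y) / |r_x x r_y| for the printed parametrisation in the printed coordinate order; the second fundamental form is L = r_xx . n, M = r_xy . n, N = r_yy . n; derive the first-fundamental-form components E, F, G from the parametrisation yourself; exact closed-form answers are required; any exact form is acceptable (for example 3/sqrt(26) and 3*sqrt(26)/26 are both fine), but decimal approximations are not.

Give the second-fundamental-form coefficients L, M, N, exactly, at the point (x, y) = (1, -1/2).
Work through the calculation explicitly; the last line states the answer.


f = 11/3, f' = 10/3, f'' = 10/3, h' = 11/3, h'' = 2/3
E = 221/9, F = 0, G = 121/9; answer radicand W^2 = 221/9
unnormalised second-form numerators: l = -10, m = 0, n = 121/9; L = l/sqrt(221/9), and similarly M = m/sqrt(W^2), N = n/sqrt(W^2)

Answer: L = -30*sqrt(221)/221, M = 0, N = 121*sqrt(221)/663


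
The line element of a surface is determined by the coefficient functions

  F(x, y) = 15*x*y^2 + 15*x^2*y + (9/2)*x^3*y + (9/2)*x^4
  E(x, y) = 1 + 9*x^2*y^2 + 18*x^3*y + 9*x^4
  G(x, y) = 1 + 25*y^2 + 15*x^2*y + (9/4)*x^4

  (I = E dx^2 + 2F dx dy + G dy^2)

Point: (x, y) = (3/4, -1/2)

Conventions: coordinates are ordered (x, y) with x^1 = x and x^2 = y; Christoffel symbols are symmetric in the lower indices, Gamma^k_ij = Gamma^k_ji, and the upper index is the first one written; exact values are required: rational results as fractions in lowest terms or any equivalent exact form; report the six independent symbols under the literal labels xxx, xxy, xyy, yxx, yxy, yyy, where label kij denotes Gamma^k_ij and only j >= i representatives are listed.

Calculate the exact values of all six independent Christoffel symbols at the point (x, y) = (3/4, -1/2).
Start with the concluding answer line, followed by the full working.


Answer: Gamma_xxx = 1728/4157, Gamma_xxy = 1296/4157, Gamma_xyy = 2880/4157, Gamma_yxx = -5088/4157, Gamma_yxy = -3816/4157, Gamma_yyy = -8480/4157

E = 337/256, F = -477/512, G = 3833/1024 at the point
E_x = 27/8, E_y = 81/32, F_x = -237/64, F_y = -117/128, G_x = -477/64, G_y = -265/16
EG - F^2 = 4157/1024;  g^inv = (1024/4157) * [[3833/1024, 477/512], [477/512, 337/256]]
first-kind symbols [ij,l] = (1/2)(d_i g_jl + d_j g_il - d_l g_ij): [xx,x] = E_x/2 = 27/16, [xx,y] = F_x - E_y/2 = -159/32, [xy,x] = E_y/2 = 81/64, [xy,y] = G_x/2 = -477/128, [yy,x] = F_y - G_x/2 = 45/16, [yy,y] = G_y/2 = -265/32
Gamma^x_ij = (G*[ij,x] - F*[ij,y])/(EG - F^2), Gamma^y_ij = (E*[ij,y] - F*[ij,x])/(EG - F^2)


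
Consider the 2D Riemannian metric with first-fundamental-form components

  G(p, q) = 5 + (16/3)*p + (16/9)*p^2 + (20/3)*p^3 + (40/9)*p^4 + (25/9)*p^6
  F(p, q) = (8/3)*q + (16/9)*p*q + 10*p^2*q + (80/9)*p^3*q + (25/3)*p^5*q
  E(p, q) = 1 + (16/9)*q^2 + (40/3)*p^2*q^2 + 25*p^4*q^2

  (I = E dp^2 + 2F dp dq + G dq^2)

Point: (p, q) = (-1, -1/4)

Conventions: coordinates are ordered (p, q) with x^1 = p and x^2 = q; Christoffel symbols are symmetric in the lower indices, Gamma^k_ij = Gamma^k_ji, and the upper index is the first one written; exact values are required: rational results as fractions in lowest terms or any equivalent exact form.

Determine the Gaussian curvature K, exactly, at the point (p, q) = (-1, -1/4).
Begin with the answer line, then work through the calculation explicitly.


Answer: K = -831744/421201

E = 505/144, F = 19/12, G = 2, EG - F^2 = 649/144 at the point
E_p = -95/12, E_q = -361/18, F_p = -451/36, F_q = -19/3, G_p = -38/3, G_q = 0
E_qq = 722/9, F_pq = 451/9, G_pp = 902/9
Brioschi: K = (det M1 - det M2) / (EG - F^2)^2 with the standard first/second-derivative matrices M1, M2.
M1 = [[-E_qq/2 + F_pq - G_pp/2, E_p/2, F_p - E_q/2], [F_q - G_p/2, E, F], [G_q/2, F, G]] = [[-361/9, -95/24, -5/2], [0, 505/144, 19/12], [0, 19/12, 2]]; det M1 = -234289/1296
M2 = [[0, E_q/2, G_p/2], [E_q/2, E, F], [G_p/2, F, G]] = [[0, -361/36, -19/3], [-361/36, 505/144, 19/12], [-19/3, 19/12, 2]]; det M2 = -182305/1296
det M1 - det M2 = -361/9; K = -361/9 / (649/144)^2 = -831744/421201


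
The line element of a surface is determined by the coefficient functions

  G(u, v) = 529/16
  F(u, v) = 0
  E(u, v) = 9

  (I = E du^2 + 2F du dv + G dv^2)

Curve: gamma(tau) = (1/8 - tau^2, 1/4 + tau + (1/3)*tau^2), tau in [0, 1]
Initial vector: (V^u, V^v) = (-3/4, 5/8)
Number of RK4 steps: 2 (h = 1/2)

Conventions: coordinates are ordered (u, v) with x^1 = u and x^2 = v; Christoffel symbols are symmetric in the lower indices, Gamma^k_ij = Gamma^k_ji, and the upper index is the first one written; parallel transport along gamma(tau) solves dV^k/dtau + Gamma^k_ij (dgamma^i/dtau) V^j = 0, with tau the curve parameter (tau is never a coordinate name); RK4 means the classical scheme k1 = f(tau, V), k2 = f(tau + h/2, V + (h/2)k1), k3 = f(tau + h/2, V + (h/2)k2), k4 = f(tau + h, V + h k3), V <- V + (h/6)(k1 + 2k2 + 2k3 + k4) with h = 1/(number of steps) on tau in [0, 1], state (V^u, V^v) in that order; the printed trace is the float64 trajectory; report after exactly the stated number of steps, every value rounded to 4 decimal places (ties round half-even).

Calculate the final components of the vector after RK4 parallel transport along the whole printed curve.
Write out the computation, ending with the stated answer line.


gamma'(tau) = (-2*tau, 1 + (2/3)*tau); f(tau, V)^k = -Gamma^k_ij(gamma(tau)) gamma'^i(tau) V^j; h = 1/2; intermediate values shown to 6 dp
curve data and Christoffel symbols at the stage parameters:
  tau = 0.000000: gamma = (0.125000, 0.250000), gamma' = (0.000000, 1.000000); Gamma_uuu = 0.000000, Gamma_uuv = 0.000000, Gamma_uvv = 0.000000, Gamma_vuu = 0.000000, Gamma_vuv = 0.000000, Gamma_vvv = 0.000000
  tau = 0.250000: gamma = (0.062500, 0.520833), gamma' = (-0.500000, 1.166667); Gamma_uuu = 0.000000, Gamma_uuv = 0.000000, Gamma_uvv = 0.000000, Gamma_vuu = 0.000000, Gamma_vuv = 0.000000, Gamma_vvv = 0.000000
  tau = 0.500000: gamma = (-0.125000, 0.833333), gamma' = (-1.000000, 1.333333); Gamma_uuu = 0.000000, Gamma_uuv = 0.000000, Gamma_uvv = 0.000000, Gamma_vuu = 0.000000, Gamma_vuv = 0.000000, Gamma_vvv = 0.000000
  tau = 0.750000: gamma = (-0.437500, 1.187500), gamma' = (-1.500000, 1.500000); Gamma_uuu = 0.000000, Gamma_uuv = 0.000000, Gamma_uvv = 0.000000, Gamma_vuu = 0.000000, Gamma_vuv = 0.000000, Gamma_vvv = 0.000000
  tau = 1.000000: gamma = (-0.875000, 1.583333), gamma' = (-2.000000, 1.666667); Gamma_uuu = 0.000000, Gamma_uuv = 0.000000, Gamma_uvv = 0.000000, Gamma_vuu = 0.000000, Gamma_vuv = 0.000000, Gamma_vvv = 0.000000
step 0: V^u = -0.7500, V^v = 0.6250
step 1: k1 = (0.000000, 0.000000), k2 = (0.000000, 0.000000), k3 = (0.000000, 0.000000), k4 = (0.000000, 0.000000); V <- V + (h/6)(k1 + 2k2 + 2k3 + k4): V^u = -0.7500, V^v = 0.6250
step 2: k1 = (0.000000, 0.000000), k2 = (0.000000, 0.000000), k3 = (0.000000, 0.000000), k4 = (0.000000, 0.000000); V <- V + (h/6)(k1 + 2k2 + 2k3 + k4): V^u = -0.7500, V^v = 0.6250

Answer: V^u = -0.7500, V^v = 0.6250


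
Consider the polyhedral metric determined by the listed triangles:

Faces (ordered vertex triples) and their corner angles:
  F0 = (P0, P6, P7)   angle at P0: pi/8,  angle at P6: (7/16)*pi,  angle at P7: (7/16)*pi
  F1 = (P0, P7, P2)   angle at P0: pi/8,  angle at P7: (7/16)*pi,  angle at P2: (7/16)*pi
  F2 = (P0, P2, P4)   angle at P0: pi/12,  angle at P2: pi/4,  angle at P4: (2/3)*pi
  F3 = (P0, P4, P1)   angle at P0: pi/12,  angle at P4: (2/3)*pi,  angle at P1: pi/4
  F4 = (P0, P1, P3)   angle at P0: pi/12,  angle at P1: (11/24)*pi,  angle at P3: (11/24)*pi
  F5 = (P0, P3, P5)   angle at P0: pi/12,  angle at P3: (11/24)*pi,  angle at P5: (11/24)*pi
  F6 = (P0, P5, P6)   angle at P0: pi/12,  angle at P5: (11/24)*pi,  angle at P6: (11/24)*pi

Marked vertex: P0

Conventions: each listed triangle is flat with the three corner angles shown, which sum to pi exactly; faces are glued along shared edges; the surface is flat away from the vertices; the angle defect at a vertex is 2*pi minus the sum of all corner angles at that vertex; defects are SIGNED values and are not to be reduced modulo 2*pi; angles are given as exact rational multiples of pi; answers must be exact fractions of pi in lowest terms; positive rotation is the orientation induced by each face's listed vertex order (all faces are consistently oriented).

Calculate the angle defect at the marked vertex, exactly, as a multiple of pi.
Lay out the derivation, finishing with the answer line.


Sum of corner angles at P0: (2/3)*pi
defect = 2*pi - (2/3)*pi

Answer: defect(P0) = (4/3)*pi


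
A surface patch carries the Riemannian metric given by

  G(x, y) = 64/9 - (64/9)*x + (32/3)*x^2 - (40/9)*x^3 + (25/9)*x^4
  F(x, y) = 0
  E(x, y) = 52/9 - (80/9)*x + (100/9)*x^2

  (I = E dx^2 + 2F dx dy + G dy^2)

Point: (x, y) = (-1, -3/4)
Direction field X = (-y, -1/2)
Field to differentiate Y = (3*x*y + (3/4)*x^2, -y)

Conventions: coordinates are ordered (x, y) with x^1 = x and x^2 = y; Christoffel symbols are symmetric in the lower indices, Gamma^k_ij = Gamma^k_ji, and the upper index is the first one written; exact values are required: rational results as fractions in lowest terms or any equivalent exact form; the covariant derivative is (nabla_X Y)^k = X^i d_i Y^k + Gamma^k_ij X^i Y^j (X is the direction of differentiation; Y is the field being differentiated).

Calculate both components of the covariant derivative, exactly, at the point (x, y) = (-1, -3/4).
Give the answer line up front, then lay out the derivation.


Answer: (nabla_X Y)^x = -2835/928, (nabla_X Y)^y = 173/136

E = 232/9, F = 0, G = 289/9 at the point
E_x = -280/9, E_y = 0, F_x = 0, F_y = 0, G_x = -476/9, G_y = 0
EG - F^2 = 67048/81;  g^inv = (81/67048) * [[289/9, 0], [0, 232/9]]
first-kind symbols [ij,l] = (1/2)(d_i g_jl + d_j g_il - d_l g_ij): [xx,x] = E_x/2 = -140/9, [xx,y] = F_x - E_y/2 = 0, [xy,x] = E_y/2 = 0, [xy,y] = G_x/2 = -238/9, [yy,x] = F_y - G_x/2 = 238/9, [yy,y] = G_y/2 = 0
Gamma^x_ij = (G*[ij,x] - F*[ij,y])/(EG - F^2), Gamma^y_ij = (E*[ij,y] - F*[ij,x])/(EG - F^2)
Gamma_xxx = -35/58, Gamma_xxy = 0, Gamma_xyy = 119/116, Gamma_yxx = 0, Gamma_yxy = -14/17, Gamma_yyy = 0
X = (3/4, -1/2), Y = (3, 3/4) at the point


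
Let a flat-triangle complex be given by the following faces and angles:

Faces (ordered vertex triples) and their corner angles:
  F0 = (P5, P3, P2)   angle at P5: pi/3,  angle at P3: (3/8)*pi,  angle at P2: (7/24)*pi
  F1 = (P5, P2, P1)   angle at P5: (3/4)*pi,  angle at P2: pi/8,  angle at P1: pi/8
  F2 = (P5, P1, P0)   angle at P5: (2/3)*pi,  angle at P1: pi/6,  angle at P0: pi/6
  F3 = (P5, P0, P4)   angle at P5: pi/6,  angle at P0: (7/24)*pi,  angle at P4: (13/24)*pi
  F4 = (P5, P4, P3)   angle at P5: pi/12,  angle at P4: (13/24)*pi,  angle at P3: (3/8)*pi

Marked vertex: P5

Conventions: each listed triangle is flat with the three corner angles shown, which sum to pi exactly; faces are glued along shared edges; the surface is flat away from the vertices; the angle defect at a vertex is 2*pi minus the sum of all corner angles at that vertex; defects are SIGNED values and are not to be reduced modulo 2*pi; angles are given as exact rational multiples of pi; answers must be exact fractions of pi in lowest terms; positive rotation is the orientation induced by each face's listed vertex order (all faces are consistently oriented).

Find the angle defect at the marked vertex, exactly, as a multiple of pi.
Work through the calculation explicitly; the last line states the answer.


Sum of corner angles at P5: 2*pi
defect = 2*pi - 2*pi

Answer: defect(P5) = 0


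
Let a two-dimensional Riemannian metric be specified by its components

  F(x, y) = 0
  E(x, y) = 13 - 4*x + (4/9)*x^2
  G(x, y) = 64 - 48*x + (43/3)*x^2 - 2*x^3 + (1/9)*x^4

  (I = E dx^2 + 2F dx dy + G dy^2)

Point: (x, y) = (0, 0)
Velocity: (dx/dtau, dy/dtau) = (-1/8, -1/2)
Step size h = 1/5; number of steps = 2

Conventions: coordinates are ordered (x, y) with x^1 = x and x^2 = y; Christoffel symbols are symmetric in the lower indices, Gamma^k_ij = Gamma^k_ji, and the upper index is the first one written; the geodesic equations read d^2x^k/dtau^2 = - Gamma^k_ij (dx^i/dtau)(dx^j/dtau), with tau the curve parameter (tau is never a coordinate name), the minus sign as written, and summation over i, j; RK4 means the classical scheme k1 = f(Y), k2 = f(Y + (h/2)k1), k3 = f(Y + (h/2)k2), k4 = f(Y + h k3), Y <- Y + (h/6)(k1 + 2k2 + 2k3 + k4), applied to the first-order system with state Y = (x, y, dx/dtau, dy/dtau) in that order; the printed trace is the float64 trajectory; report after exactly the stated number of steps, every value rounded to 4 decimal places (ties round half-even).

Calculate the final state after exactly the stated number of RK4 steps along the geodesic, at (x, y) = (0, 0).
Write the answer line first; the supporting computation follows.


Answer: x = -0.0855, y = -0.1946, dx/dtau = -0.2987, dy/dtau = -0.4691

f(Y) = (dx/dtau, dy/dtau, -Gamma^x_ij Y'^i Y'^j, -Gamma^y_ij Y'^i Y'^j) with the Gammas evaluated at the stage position; h = 0.200000; intermediate values shown to 6 dp
step 0: x = 0.0000, y = 0.0000, dx/dtau = -0.1250, dy/dtau = -0.5000
step 1:
  k1: at (x, y) = (0.000000, 0.000000), (dx/dtau, dy/dtau) = (-0.125000, -0.500000); Gamma_xxx = -0.153846, Gamma_xxy = 0.000000, Gamma_xyy = 1.846154, Gamma_yxx = 0.000000, Gamma_yxy = -0.375000, Gamma_yyy = 0.000000; k1 = (-0.125000, -0.500000, -0.459135, 0.046875)
  k2: at (x, y) = (-0.012500, -0.050000), (dx/dtau, dy/dtau) = (-0.170913, -0.495312); Gamma_xxx = -0.153682, Gamma_xxy = 0.000000, Gamma_xyy = 1.852836, Gamma_yxx = 0.000000, Gamma_yxy = -0.374285, Gamma_yyy = 0.000000; k2 = (-0.170913, -0.495312, -0.450075, 0.063371)
  k3: at (x, y) = (-0.017091, -0.049531), (dx/dtau, dy/dtau) = (-0.170008, -0.493663); Gamma_xxx = -0.153621, Gamma_xxy = 0.000000, Gamma_xyy = 1.855290, Gamma_yxx = 0.000000, Gamma_yxy = -0.374023, Gamma_yyy = 0.000000; k3 = (-0.170008, -0.493663, -0.447700, 0.062781)
  k4: at (x, y) = (-0.034002, -0.098733), (dx/dtau, dy/dtau) = (-0.214540, -0.487444); Gamma_xxx = -0.153398, Gamma_xxy = 0.000000, Gamma_xyy = 1.864332, Gamma_yxx = 0.000000, Gamma_yxy = -0.373059, Gamma_yyy = 0.000000; k4 = (-0.214540, -0.487444, -0.435908, 0.078026)
  Y <- Y + (h/6)(k1 + 2k2 + 2k3 + k4): x = -0.0340, y = -0.0988, dx/dtau = -0.2147, dy/dtau = -0.4874
step 2:
  k1: at (x, y) = (-0.034046, -0.098846), (dx/dtau, dy/dtau) = (-0.214686, -0.487427); Gamma_xxx = -0.153397, Gamma_xxy = 0.000000, Gamma_xyy = 1.864356, Gamma_yxx = 0.000000, Gamma_yxy = -0.373056, Gamma_yyy = 0.000000; k1 = (-0.214686, -0.487427, -0.435872, 0.078076)
  k2: at (x, y) = (-0.055515, -0.147589), (dx/dtau, dy/dtau) = (-0.258274, -0.479619); Gamma_xxx = -0.153113, Gamma_xxy = 0.000000, Gamma_xyy = 1.875837, Gamma_yxx = 0.000000, Gamma_yxy = -0.371838, Gamma_yyy = 0.000000; k2 = (-0.258274, -0.479619, -0.421293, 0.092121)
  k3: at (x, y) = (-0.059873, -0.146808), (dx/dtau, dy/dtau) = (-0.256816, -0.478214); Gamma_xxx = -0.153055, Gamma_xxy = 0.000000, Gamma_xyy = 1.878168, Gamma_yxx = 0.000000, Gamma_yxy = -0.371591, Gamma_yyy = 0.000000; k3 = (-0.256816, -0.478214, -0.419422, 0.091272)
  k4: at (x, y) = (-0.085409, -0.194489), (dx/dtau, dy/dtau) = (-0.298571, -0.469172); Gamma_xxx = -0.152715, Gamma_xxy = 0.000000, Gamma_xyy = 1.891828, Gamma_yxx = 0.000000, Gamma_yxy = -0.370150, Gamma_yyy = 0.000000; k4 = (-0.298571, -0.469172, -0.402820, 0.103702)
  Y <- Y + (h/6)(k1 + 2k2 + 2k3 + k4): x = -0.0855, y = -0.1946, dx/dtau = -0.2987, dy/dtau = -0.4691


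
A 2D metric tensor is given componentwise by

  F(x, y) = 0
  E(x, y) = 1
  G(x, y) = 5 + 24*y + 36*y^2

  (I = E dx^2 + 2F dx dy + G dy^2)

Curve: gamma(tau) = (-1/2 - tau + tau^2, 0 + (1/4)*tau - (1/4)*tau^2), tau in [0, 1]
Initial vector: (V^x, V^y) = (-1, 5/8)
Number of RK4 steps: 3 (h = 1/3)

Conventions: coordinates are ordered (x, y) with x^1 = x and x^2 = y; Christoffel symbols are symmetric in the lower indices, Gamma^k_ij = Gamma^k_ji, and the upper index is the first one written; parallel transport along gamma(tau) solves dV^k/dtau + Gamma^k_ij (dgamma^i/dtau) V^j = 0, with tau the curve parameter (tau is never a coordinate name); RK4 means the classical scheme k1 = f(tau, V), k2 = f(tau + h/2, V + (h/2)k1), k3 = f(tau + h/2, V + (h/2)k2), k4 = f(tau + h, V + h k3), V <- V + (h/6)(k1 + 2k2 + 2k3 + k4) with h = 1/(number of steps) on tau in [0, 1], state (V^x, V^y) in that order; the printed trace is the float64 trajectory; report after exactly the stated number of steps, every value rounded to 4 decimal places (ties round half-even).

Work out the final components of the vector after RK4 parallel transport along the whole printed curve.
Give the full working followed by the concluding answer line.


gamma'(tau) = (-1 + 2*tau, 1/4 - (1/2)*tau); f(tau, V)^k = -Gamma^k_ij(gamma(tau)) gamma'^i(tau) V^j; h = 1/3; intermediate values shown to 6 dp
curve data and Christoffel symbols at the stage parameters:
  tau = 0.000000: gamma = (-0.500000, 0.000000), gamma' = (-1.000000, 0.250000); Gamma_xxx = 0.000000, Gamma_xxy = 0.000000, Gamma_xyy = 0.000000, Gamma_yxx = 0.000000, Gamma_yxy = 0.000000, Gamma_yyy = 2.400000
  tau = 0.166667: gamma = (-0.638889, 0.034722), gamma' = (-0.666667, 0.166667); Gamma_xxx = 0.000000, Gamma_xxy = 0.000000, Gamma_xyy = 0.000000, Gamma_yxx = 0.000000, Gamma_yxy = 0.000000, Gamma_yyy = 2.254653
  tau = 0.333333: gamma = (-0.722222, 0.055556), gamma' = (-0.333333, 0.083333); Gamma_xxx = 0.000000, Gamma_xxy = 0.000000, Gamma_xyy = 0.000000, Gamma_yxx = 0.000000, Gamma_yxy = 0.000000, Gamma_yyy = 2.172414
  tau = 0.500000: gamma = (-0.750000, 0.062500), gamma' = (0.000000, 0.000000); Gamma_xxx = 0.000000, Gamma_xxy = 0.000000, Gamma_xyy = 0.000000, Gamma_yxx = 0.000000, Gamma_yxy = 0.000000, Gamma_yyy = 2.145882
  tau = 0.666667: gamma = (-0.722222, 0.055556), gamma' = (0.333333, -0.083333); Gamma_xxx = 0.000000, Gamma_xxy = 0.000000, Gamma_xyy = 0.000000, Gamma_yxx = 0.000000, Gamma_yxy = 0.000000, Gamma_yyy = 2.172414
  tau = 0.833333: gamma = (-0.638889, 0.034722), gamma' = (0.666667, -0.166667); Gamma_xxx = 0.000000, Gamma_xxy = 0.000000, Gamma_xyy = 0.000000, Gamma_yxx = 0.000000, Gamma_yxy = 0.000000, Gamma_yyy = 2.254653
  tau = 1.000000: gamma = (-0.500000, 0.000000), gamma' = (1.000000, -0.250000); Gamma_xxx = 0.000000, Gamma_xxy = 0.000000, Gamma_xyy = 0.000000, Gamma_yxx = 0.000000, Gamma_yxy = 0.000000, Gamma_yyy = 2.400000
step 0: V^x = -1.0000, V^y = 0.6250
step 1: k1 = (0.000000, -0.375000), k2 = (0.000000, -0.211374), k3 = (0.000000, -0.221621), k4 = (0.000000, -0.099773); V <- V + (h/6)(k1 + 2k2 + 2k3 + k4): V^x = -1.0000, V^y = 0.5505
step 2: k1 = (0.000000, -0.099662), k2 = (0.000000, 0.000000), k3 = (0.000000, 0.000000), k4 = (0.000000, 0.099662); V <- V + (h/6)(k1 + 2k2 + 2k3 + k4): V^x = -1.0000, V^y = 0.5505
step 3: k1 = (0.000000, 0.099662), k2 = (0.000000, 0.213111), k3 = (0.000000, 0.220216), k4 = (0.000000, 0.374351); V <- V + (h/6)(k1 + 2k2 + 2k3 + k4): V^x = -1.0000, V^y = 0.6250

Answer: V^x = -1.0000, V^y = 0.6250


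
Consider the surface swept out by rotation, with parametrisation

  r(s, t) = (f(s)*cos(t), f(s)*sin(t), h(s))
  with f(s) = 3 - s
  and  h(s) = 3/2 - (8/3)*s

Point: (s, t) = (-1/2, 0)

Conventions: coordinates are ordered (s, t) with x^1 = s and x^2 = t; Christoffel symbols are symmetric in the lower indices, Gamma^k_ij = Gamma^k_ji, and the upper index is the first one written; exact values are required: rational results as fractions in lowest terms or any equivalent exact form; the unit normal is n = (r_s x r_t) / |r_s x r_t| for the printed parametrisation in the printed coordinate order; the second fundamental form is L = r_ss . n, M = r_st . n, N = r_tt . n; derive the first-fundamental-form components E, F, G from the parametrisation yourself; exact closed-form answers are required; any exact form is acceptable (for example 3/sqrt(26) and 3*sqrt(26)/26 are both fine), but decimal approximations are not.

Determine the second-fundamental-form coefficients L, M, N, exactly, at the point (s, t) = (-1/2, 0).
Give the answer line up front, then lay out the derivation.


Answer: L = 0, M = 0, N = -28*sqrt(73)/73

f = 7/2, f' = -1, f'' = 0, h' = -8/3, h'' = 0
E = 73/9, F = 0, G = 49/4; answer radicand W^2 = 73/9
unnormalised second-form numerators: l = 0, m = 0, n = -28/3; L = l/sqrt(73/9), and similarly M = m/sqrt(W^2), N = n/sqrt(W^2)


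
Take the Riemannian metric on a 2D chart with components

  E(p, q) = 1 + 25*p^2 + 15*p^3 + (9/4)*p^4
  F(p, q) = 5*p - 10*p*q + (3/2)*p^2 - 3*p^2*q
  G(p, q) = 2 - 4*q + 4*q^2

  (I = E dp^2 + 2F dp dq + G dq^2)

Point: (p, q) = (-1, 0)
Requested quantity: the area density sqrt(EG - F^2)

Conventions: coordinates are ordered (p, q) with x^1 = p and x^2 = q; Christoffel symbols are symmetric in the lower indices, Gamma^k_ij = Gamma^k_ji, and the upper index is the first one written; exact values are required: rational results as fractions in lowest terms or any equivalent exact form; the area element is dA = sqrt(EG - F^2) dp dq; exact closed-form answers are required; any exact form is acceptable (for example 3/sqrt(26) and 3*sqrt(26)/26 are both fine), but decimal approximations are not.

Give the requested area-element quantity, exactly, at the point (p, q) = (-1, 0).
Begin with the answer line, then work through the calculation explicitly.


Answer: sqrt(EG - F^2) = sqrt(57)/2

E = 53/4, F = -7/2, G = 2; EG - F^2 = 57/4


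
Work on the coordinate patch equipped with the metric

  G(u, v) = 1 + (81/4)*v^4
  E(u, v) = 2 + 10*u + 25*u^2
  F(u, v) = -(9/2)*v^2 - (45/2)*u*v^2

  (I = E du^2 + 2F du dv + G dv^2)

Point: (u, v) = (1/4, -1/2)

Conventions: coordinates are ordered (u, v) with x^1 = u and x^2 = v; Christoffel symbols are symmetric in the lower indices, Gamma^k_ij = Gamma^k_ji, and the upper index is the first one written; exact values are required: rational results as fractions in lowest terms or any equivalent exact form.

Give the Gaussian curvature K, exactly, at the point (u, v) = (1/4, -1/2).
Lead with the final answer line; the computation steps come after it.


Answer: K = 92160/219961

E = 97/16, F = -81/32, G = 145/64, EG - F^2 = 469/64 at the point
E_u = 45/2, E_v = 0, F_u = -45/8, F_v = 81/8, G_u = 0, G_v = -81/8
E_vv = 0, F_uv = 45/2, G_uu = 0
K follows from Brioschi's formula, (det M1 - det M2)/(EG - F^2)^2.
M1 = [[-E_vv/2 + F_uv - G_uu/2, E_u/2, F_u - E_v/2], [F_v - G_u/2, E, F], [G_v/2, F, G]] = [[45/2, 45/4, -45/8], [81/8, 97/16, -81/32], [-81/16, -81/32, 145/64]]; det M1 = 45/2
M2 = [[0, E_v/2, G_u/2], [E_v/2, E, F], [G_u/2, F, G]] = [[0, 0, 0], [0, 97/16, -81/32], [0, -81/32, 145/64]]; det M2 = 0
det M1 - det M2 = 45/2; K = 45/2 / (469/64)^2 = 92160/219961


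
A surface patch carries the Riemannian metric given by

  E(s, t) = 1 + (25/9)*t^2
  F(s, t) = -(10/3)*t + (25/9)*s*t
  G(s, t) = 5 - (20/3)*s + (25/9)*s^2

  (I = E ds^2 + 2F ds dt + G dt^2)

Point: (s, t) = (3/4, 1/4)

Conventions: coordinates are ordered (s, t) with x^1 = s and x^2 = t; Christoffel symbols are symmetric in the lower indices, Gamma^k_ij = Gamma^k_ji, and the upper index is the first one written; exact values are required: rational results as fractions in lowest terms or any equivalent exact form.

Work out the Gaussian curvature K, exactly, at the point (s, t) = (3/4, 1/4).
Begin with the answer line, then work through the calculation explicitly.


Answer: K = -576/625

E = 169/144, F = -5/16, G = 25/16, EG - F^2 = 125/72 at the point
E_s = 0, E_t = 25/18, F_s = 25/36, F_t = -5/4, G_s = -5/2, G_t = 0
E_tt = 50/9, F_st = 25/9, G_ss = 50/9
Using the Brioschi determinant formula for K from the metric derivatives:
M1 = [[-E_tt/2 + F_st - G_ss/2, E_s/2, F_s - E_t/2], [F_t - G_s/2, E, F], [G_t/2, F, G]] = [[-25/9, 0, 0], [0, 169/144, -5/16], [0, -5/16, 25/16]]; det M1 = -3125/648
M2 = [[0, E_t/2, G_s/2], [E_t/2, E, F], [G_s/2, F, G]] = [[0, 25/36, -5/4], [25/36, 169/144, -5/16], [-5/4, -5/16, 25/16]]; det M2 = -1325/648
det M1 - det M2 = -25/9; K = -25/9 / (125/72)^2 = -576/625


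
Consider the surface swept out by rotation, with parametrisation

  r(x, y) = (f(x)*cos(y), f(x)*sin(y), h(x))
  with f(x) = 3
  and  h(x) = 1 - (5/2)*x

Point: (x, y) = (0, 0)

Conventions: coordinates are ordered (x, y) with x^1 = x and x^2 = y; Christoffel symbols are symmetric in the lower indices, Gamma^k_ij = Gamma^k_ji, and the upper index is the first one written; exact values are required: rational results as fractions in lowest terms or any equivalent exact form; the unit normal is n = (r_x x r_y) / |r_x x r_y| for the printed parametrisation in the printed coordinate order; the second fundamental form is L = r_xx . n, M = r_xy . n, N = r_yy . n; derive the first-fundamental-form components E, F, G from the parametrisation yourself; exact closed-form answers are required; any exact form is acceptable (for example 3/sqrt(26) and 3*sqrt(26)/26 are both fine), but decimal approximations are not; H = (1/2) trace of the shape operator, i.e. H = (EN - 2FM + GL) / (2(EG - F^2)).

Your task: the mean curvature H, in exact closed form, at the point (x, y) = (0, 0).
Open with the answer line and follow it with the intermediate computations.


Answer: H = -1/6

f = 3, f' = 0, f'' = 0, h' = -5/2, h'' = 0
E = 25/4, F = 0, G = 9; answer radicand W^2 = 25/4
unnormalised second-form numerators: l = 0, m = 0, n = -15/2; L = l/sqrt(25/4), and similarly M = m/sqrt(W^2), N = n/sqrt(W^2)
H = (E*n - 2*F*m + G*l) / (2*(EG - F^2)*sqrt(W^2)); E*n - 2*F*m + G*l = -375/8, EG - F^2 = 225/4, so H = (-5/12)/sqrt(25/4)


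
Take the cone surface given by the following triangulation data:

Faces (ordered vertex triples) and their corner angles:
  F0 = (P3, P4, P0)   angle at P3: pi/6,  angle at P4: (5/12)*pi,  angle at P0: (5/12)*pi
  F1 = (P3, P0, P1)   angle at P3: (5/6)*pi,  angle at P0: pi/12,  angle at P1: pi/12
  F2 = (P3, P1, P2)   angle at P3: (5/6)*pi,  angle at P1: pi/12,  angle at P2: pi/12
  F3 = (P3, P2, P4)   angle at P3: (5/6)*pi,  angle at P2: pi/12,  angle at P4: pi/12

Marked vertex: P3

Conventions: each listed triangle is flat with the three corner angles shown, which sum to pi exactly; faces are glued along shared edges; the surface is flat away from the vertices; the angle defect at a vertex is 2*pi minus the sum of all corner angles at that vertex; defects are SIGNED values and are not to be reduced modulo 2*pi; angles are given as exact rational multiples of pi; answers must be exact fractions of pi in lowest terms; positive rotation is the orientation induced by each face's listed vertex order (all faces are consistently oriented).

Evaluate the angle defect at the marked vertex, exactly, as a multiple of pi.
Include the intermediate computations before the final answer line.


Sum of corner angles at P3: (8/3)*pi
defect = 2*pi - (8/3)*pi

Answer: defect(P3) = (-2/3)*pi


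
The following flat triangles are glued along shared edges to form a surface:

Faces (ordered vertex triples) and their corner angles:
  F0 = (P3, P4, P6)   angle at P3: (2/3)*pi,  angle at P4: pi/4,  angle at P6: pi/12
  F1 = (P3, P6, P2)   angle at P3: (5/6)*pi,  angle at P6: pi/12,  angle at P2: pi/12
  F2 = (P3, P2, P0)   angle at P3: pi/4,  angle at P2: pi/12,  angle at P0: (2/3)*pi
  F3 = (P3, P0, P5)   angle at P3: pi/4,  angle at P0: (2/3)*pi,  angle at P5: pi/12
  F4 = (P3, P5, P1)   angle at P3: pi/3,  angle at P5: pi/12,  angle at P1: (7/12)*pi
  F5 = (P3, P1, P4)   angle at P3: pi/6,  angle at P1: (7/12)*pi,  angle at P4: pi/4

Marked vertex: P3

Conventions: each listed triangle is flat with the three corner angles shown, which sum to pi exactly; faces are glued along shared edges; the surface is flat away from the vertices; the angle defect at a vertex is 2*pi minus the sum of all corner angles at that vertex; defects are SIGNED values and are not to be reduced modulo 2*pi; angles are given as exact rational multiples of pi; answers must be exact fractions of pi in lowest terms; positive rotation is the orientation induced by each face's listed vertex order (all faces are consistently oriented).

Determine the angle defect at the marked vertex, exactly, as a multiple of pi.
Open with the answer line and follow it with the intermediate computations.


Answer: defect(P3) = -pi/2

Sum of corner angles at P3: (5/2)*pi
defect = 2*pi - (5/2)*pi


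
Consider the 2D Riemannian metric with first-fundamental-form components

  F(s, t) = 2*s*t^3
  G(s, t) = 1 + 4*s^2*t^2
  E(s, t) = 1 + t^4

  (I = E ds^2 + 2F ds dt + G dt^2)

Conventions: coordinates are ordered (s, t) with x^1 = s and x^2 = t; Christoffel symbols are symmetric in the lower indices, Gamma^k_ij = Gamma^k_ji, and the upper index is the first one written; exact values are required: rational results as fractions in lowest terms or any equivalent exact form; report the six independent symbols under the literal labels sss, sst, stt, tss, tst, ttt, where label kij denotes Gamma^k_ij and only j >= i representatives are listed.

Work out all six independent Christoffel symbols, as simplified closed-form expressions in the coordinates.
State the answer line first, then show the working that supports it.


Answer: Gamma_sss = 0, Gamma_sst = 2*t^3/(4*s^2*t^2 + t^4 + 1), Gamma_stt = 2*s*t^2/(4*s^2*t^2 + t^4 + 1), Gamma_tss = 0, Gamma_tst = 4*s*t^2/(4*s^2*t^2 + t^4 + 1), Gamma_ttt = 4*s^2*t/(4*s^2*t^2 + t^4 + 1)

E = 1 + t^4; F = 2*s*t^3; G = 1 + 4*s^2*t^2
Gamma^k_ij = (1/2) g^{kl} (d_i g_jl + d_j g_il - d_l g_ij), with g^inv = (1/(EG-F^2)) [[G, -F], [-F, E]]
first partials: E_s = 0, E_t = 4*t^3, F_s = 2*t^3, F_t = 6*s*t^2, G_s = 8*s*t^2, G_t = 8*s^2*t
D = EG - F^2 = 1 + t^4 + 4*s^2*t^2
expanded: Gamma^s_ss = (G E_s - 2F F_s + F E_t)/(2D), Gamma^s_st = (G E_t - F G_s)/(2D), Gamma^s_tt = (2G F_t - G G_s - F G_t)/(2D), Gamma^t_ss = (2E F_s - E E_t - F E_s)/(2D), Gamma^t_st = (E G_s - F E_t)/(2D), Gamma^t_tt = (E G_t - 2F F_t + F G_s)/(2D); substitute and cancel common factors
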